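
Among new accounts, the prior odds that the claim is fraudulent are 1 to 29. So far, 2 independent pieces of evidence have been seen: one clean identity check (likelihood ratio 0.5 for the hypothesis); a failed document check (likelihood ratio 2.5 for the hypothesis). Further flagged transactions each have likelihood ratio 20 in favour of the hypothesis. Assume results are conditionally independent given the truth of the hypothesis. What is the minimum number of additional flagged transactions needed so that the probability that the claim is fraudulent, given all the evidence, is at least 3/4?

Prior odds = 1/29.
Combined Bayes factor of the evidence already in hand = 0.5 × 2.5 = 1.25.
Odds after that evidence = (1/29) × 1.25 = 5/116.
Target odds = 0.75/0.25 = 3.
Need 20ⁿ ≥ 3 ÷ (5/116) = 69.6.
20¹ = 20 falls short of 69.6 but 20² = 400 reaches it, so n = 2.

2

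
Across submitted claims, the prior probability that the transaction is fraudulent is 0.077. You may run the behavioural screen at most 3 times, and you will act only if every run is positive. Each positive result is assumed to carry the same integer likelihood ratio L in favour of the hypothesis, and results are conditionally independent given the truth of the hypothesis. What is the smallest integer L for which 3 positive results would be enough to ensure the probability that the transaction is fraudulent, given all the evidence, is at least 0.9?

Prior odds = 0.077/0.923 = 77/923.
Target odds = 0.9/0.1 = 9.
Need L³ ≥ 9 ÷ (77/923) = 8307/77.
4³ = 64 < 8307/77 ≤ 125 = 5³, so L = 5.

5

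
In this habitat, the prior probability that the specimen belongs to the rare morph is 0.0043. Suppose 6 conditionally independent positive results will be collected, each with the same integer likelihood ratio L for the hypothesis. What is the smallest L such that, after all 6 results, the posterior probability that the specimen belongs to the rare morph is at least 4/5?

4

Prior odds = 0.0043/0.9957 = 43/9957.
Target odds = 0.8/0.2 = 4.
Need L⁶ ≥ 4 ÷ (43/9957) = 39828/43.
3⁶ = 729 < 39828/43 ≤ 4096 = 4⁶, so L = 4.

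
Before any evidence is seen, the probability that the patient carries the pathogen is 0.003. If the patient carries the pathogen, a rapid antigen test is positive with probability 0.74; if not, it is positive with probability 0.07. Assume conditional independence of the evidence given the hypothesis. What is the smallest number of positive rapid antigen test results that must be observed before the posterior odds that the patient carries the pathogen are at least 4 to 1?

4

Prior odds: 0.003 ÷ 0.997 = 3/997.
Likelihood ratio of a positive = 0.74/0.07 = 74/7.
Target odds = 4.
Require (74/7)ⁿ ≥ 4 ÷ (3/997) = 3988/3.
(74/7)³ = 405224/343 falls short of 3988/3 but (74/7)⁴ = 29986576/2401 reaches it, so n = 4.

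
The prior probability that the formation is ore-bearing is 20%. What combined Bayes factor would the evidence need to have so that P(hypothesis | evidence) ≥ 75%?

12

Prior odds = 0.2/0.8 = 0.25.
Target odds = 0.75/0.25 = 3.
Required Bayes factor = 3 ÷ 0.25 = 12.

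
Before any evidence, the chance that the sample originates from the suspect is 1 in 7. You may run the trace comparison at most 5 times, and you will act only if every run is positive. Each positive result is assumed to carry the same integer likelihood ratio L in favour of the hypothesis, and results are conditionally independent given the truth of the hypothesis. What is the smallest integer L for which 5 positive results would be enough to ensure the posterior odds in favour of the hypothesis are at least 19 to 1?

Prior odds = (1/7)/(6/7) = 1/6.
Target odds = 19.
Need L⁵ ≥ 19 ÷ (1/6) = 114.
2⁵ = 32 < 114 ≤ 243 = 3⁵, so L = 3.

3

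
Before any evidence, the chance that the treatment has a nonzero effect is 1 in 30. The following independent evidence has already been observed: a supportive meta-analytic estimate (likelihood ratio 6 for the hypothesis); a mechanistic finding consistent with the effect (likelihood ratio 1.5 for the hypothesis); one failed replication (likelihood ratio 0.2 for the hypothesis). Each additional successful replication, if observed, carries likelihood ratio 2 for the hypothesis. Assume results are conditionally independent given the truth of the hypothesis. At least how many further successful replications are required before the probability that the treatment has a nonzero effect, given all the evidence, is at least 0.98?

Prior odds = (1/30)/(29/30) = 1/29.
Combined Bayes factor of the evidence already in hand = 6 × 1.5 × 0.2 = 1.8.
Odds after that evidence = (1/29) × 1.8 = 9/145.
Target odds = 0.98/0.02 = 49.
Need 2ⁿ ≥ 49 ÷ (9/145) = 7105/9.
2⁹ = 512 falls short of 7105/9 but 2¹⁰ = 1024 reaches it, so n = 10.

10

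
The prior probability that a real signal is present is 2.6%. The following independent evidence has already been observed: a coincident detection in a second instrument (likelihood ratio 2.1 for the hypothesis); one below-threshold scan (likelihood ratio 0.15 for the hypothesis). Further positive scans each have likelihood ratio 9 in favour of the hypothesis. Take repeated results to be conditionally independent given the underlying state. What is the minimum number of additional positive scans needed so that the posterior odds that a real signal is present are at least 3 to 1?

Prior odds = 0.026/0.974 = 13/487.
Combined Bayes factor of the evidence already in hand = 2.1 × 0.15 = 0.315.
Odds after that evidence = (13/487) × 0.315 = 819/97400.
Target odds = 3.
Need 9ⁿ ≥ 3 ÷ (819/97400) = 97400/273.
9² = 81 falls short of 97400/273 but 9³ = 729 reaches it, so n = 3.

3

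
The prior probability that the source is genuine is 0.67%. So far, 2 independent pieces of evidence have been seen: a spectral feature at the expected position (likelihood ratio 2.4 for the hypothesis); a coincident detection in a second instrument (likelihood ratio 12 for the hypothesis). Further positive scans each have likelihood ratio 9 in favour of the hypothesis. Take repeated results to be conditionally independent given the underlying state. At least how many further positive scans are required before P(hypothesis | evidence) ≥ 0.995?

Prior odds = 0.0067/0.9933 = 67/9933.
Combined Bayes factor of the evidence already in hand = 2.4 × 12 = 28.8.
Odds after that evidence = (67/9933) × 28.8 = 3216/16555.
Target odds = 0.995/0.005 = 199.
Need 9ⁿ ≥ 199 ÷ (3216/16555) = 3294445/3216.
9³ = 729 falls short of 3294445/3216 but 9⁴ = 6561 reaches it, so n = 4.

4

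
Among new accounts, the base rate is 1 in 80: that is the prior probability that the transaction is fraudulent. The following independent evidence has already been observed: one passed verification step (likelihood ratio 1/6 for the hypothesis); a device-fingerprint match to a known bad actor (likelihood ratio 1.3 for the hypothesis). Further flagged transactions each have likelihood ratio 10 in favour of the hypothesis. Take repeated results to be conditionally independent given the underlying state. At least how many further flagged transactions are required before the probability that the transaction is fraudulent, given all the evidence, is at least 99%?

Prior odds = 0.0125/0.9875 = 1/79.
Combined Bayes factor of the evidence already in hand = (1/6) × 1.3 = 13/60.
Odds after that evidence = (1/79) × 13/60 = 13/4740.
Target odds = 0.99/0.01 = 99.
Need 10ⁿ ≥ 99 ÷ (13/4740) = 469260/13.
10⁴ = 10000 falls short of 469260/13 but 10⁵ = 100000 reaches it, so n = 5.

5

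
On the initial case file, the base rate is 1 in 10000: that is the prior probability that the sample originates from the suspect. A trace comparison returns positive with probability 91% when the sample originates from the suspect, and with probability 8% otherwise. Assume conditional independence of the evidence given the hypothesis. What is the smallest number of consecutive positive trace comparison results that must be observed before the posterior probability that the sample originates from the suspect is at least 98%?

6

Prior odds: 0.0001 ÷ 0.9999 = 1/9999.
Likelihood ratio of a positive result = 0.91/0.08 = 11.375.
Target posterior odds = 0.98/0.02 = 49.
Need (1/9999) × 11.375ⁿ ≥ 49, i.e. 11.375ⁿ ≥ 489951.
11.375⁵ ≈190439 falls short of 489951 but 11.375⁶ ≈2.16625e+06 reaches it, so n = 6.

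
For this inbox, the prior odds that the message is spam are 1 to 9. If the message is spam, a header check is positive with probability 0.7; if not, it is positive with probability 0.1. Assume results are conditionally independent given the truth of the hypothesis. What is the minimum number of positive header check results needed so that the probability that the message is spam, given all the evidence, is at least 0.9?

Prior odds = 1/9.
Likelihood ratio of a positive = 0.7/0.1 = 7.
Target posterior odds = 0.9/0.1 = 9.
Require 7ⁿ ≥ 9 ÷ (1/9) = 81.
7² = 49 falls short of 81 but 7³ = 343 reaches it, so n = 3.

3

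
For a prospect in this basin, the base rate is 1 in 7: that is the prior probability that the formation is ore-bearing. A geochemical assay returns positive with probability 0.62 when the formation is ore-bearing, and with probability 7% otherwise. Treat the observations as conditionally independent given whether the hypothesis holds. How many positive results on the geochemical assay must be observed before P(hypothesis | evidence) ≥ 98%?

Prior odds = (1/7)/(6/7) = 1/6.
Likelihood ratio of a positive result = 0.62/0.07 = 62/7.
Target posterior odds = 0.98/0.02 = 49.
Need (1/6) × (62/7)ⁿ ≥ 49, i.e. (62/7)ⁿ ≥ 294.
(62/7)² = 3844/49 falls short of 294 but (62/7)³ = 238328/343 reaches it, so n = 3.

3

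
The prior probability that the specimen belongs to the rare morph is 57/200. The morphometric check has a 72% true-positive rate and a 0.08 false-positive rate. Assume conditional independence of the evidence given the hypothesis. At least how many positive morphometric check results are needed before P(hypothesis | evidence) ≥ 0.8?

Prior odds = 0.285/0.715 = 57/143.
Likelihood ratio of a positive result = 0.72/0.08 = 9.
Target posterior odds = 0.8/0.2 = 4.
Require 9ⁿ ≥ 4 ÷ (57/143) = 572/57.
9¹ = 9 falls short of 572/57 but 9² = 81 reaches it, so n = 2.

2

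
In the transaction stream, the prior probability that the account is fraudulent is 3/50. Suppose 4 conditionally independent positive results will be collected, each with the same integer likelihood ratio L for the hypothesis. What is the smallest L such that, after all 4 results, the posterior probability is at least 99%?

Prior odds = 0.06/0.94 = 3/47.
Target odds = 0.99/0.01 = 99.
Need L⁴ ≥ 99 ÷ (3/47) = 1551.
6⁴ = 1296 < 1551 ≤ 2401 = 7⁴, so L = 7.

7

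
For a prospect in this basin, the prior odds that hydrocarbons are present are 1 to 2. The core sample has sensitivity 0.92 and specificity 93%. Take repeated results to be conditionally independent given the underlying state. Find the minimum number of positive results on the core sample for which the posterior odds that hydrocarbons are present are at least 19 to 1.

2

Prior odds = 0.5.
False-positive rate = 1 − 0.93 = 0.07; likelihood ratio of a positive = 0.92/0.07 = 92/7.
Target odds = 19.
Require (92/7)ⁿ ≥ 19 ÷ 0.5 = 38.
(92/7)¹ = 92/7 falls short of 38 but (92/7)² = 8464/49 reaches it, so n = 2.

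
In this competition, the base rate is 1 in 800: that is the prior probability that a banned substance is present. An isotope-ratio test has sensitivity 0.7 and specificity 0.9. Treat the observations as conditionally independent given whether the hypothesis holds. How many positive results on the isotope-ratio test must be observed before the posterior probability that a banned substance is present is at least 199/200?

7

Prior odds = 0.00125/0.99875 = 1/799.
False-positive rate = 1 − 0.9 = 0.1; likelihood ratio of a positive = 0.7/0.1 = 7.
Target odds: 0.995 ÷ 0.005 = 199.
Require 7ⁿ ≥ 199 ÷ (1/799) = 159001.
7⁶ = 117649 falls short of 159001 but 7⁷ = 823543 reaches it, so n = 7.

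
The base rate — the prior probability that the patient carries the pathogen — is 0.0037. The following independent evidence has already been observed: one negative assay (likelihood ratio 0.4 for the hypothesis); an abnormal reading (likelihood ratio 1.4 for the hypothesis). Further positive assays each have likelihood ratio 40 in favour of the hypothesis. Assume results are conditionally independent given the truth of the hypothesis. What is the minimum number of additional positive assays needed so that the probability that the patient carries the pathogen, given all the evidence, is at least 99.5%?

4

Prior odds = 0.0037/0.9963 = 37/9963.
Combined Bayes factor of the evidence already in hand = 0.4 × 1.4 = 0.56.
Odds after that evidence = (37/9963) × 0.56 = 518/249075.
Target odds = 0.995/0.005 = 199.
Need 40ⁿ ≥ 199 ÷ (518/249075) = 49565925/518.
40³ = 64000 falls short of 49565925/518 but 40⁴ = 2560000 reaches it, so n = 4.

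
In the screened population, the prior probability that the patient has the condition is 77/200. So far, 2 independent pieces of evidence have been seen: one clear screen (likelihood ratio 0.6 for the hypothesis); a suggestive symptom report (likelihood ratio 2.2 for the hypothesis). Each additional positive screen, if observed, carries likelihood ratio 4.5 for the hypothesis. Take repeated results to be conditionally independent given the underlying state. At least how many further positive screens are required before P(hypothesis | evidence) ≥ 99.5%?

4

Prior odds = 0.385/0.615 = 77/123.
Combined Bayes factor of the evidence already in hand = 0.6 × 2.2 = 1.32.
Odds after that evidence = (77/123) × 1.32 = 847/1025.
Target odds = 0.995/0.005 = 199.
Need 4.5ⁿ ≥ 199 ÷ (847/1025) = 203975/847.
4.5³ = 91.125 falls short of 203975/847 but 4.5⁴ = 410.0625 reaches it, so n = 4.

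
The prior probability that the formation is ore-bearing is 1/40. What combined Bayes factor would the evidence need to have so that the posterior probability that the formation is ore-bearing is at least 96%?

936

Prior odds = 0.025/0.975 = 1/39.
Target odds = 0.96/0.04 = 24.
Required Bayes factor = 24 ÷ (1/39) = 936.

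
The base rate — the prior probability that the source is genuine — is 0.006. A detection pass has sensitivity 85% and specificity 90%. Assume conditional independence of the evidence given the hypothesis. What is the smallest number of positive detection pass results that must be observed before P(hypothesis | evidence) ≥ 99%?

Prior odds = 0.006/0.994 = 3/497.
False-positive rate = 1 − 0.9 = 0.1; likelihood ratio of a positive = 0.85/0.1 = 8.5.
Target odds: 0.99 ÷ 0.01 = 99.
Need (3/497) × 8.5ⁿ ≥ 99, i.e. 8.5ⁿ ≥ 16401.
8.5⁴ = 5220.0625 falls short of 16401 but 8.5⁵ = 44370.53125 reaches it, so n = 5.

5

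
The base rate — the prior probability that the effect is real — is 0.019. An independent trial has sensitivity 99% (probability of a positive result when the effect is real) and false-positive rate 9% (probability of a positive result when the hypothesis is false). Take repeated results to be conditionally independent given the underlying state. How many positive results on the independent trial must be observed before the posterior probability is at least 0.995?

4

Prior odds: 0.019 ÷ 0.981 = 19/981.
Likelihood ratio of a positive result = 0.99/0.09 = 11.
Target odds: 0.995 ÷ 0.005 = 199.
Need (19/981) × 11ⁿ ≥ 199, i.e. 11ⁿ ≥ 195219/19.
11³ = 1331 falls short of 195219/19 but 11⁴ = 14641 reaches it, so n = 4.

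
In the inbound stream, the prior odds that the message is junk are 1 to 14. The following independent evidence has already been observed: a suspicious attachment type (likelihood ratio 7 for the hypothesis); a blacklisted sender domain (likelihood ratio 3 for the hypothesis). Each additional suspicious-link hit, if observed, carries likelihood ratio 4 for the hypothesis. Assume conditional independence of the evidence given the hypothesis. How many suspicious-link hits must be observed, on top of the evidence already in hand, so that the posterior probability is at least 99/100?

Prior odds = 1/14.
Combined Bayes factor of the evidence already in hand = 7 × 3 = 21.
Odds after that evidence = (1/14) × 21 = 1.5.
Target odds = 0.99/0.01 = 99.
Need 4ⁿ ≥ 99 ÷ 1.5 = 66.
4³ = 64 falls short of 66 but 4⁴ = 256 reaches it, so n = 4.

4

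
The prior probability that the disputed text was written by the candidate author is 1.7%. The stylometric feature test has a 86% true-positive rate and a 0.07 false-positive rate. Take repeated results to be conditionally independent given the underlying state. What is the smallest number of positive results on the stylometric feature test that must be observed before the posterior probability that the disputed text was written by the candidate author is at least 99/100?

Prior odds: 0.017 ÷ 0.983 = 17/983.
Likelihood ratio of a positive result = 0.86/0.07 = 86/7.
Target posterior odds = 0.99/0.01 = 99.
Require (86/7)ⁿ ≥ 99 ÷ (17/983) = 97317/17.
(86/7)³ = 636056/343 falls short of 97317/17 but (86/7)⁴ = 54700816/2401 reaches it, so n = 4.

4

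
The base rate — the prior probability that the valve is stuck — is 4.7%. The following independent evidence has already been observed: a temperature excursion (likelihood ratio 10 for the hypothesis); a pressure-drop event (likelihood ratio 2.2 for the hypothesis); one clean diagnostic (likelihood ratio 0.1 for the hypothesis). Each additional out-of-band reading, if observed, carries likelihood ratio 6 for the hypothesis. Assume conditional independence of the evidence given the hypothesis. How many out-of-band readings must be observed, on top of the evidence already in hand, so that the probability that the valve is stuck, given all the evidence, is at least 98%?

Prior odds = 0.047/0.953 = 47/953.
Combined Bayes factor of the evidence already in hand = 10 × 2.2 × 0.1 = 2.2.
Odds after that evidence = (47/953) × 2.2 = 517/4765.
Target odds = 0.98/0.02 = 49.
Need 6ⁿ ≥ 49 ÷ (517/4765) = 233485/517.
6³ = 216 falls short of 233485/517 but 6⁴ = 1296 reaches it, so n = 4.

4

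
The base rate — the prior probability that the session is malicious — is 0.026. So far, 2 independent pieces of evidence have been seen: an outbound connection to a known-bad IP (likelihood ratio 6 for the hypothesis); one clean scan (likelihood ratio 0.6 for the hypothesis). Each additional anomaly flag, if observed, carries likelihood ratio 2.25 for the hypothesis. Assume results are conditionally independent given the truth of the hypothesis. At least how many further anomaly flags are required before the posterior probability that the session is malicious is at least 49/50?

Prior odds = 0.026/0.974 = 13/487.
Combined Bayes factor of the evidence already in hand = 6 × 0.6 = 3.6.
Odds after that evidence = (13/487) × 3.6 = 234/2435.
Target odds = 0.98/0.02 = 49.
Need 2.25ⁿ ≥ 49 ÷ (234/2435) = 119315/234.
2.25⁷ = 4782969/16384 falls short of 119315/234 but 2.25⁸ = 43046721/65536 reaches it, so n = 8.

8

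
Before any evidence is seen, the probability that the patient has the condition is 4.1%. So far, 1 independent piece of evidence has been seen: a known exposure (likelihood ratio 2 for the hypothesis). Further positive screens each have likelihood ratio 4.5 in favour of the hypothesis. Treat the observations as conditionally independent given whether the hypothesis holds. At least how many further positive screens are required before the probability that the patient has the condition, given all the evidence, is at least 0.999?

7

Prior odds = 0.041/0.959 = 41/959.
Bayes factor of the evidence already in hand = 2.
Odds after that evidence = (41/959) × 2 = 82/959.
Target odds = 0.999/0.001 = 999.
Need 4.5ⁿ ≥ 999 ÷ (82/959) = 958041/82.
4.5⁶ = 8303.765625 falls short of 958041/82 but 4.5⁷ = 4782969/128 reaches it, so n = 7.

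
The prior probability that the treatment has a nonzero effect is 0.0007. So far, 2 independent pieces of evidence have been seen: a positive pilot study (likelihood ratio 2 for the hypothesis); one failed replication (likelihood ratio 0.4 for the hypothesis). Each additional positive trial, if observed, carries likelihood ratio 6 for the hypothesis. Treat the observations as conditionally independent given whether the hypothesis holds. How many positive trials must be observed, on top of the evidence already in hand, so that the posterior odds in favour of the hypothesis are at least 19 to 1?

6

Prior odds = 0.0007/0.9993 = 7/9993.
Combined Bayes factor of the evidence already in hand = 2 × 0.4 = 0.8.
Odds after that evidence = (7/9993) × 0.8 = 28/49965.
Target odds = 19.
Need 6ⁿ ≥ 19 ÷ (28/49965) = 949335/28.
6⁵ = 7776 falls short of 949335/28 but 6⁶ = 46656 reaches it, so n = 6.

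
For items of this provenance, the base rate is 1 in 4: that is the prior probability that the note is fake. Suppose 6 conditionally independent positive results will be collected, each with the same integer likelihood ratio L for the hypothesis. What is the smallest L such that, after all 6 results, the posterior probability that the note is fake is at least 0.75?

Prior odds = 0.25/0.75 = 1/3.
Target odds = 0.75/0.25 = 3.
Need L⁶ ≥ 3 ÷ (1/3) = 9.
1⁶ = 1 < 9 ≤ 64 = 2⁶, so L = 2.

2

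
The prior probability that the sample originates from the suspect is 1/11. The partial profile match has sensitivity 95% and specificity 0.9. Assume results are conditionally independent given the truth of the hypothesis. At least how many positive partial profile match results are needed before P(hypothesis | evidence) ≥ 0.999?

5

Prior odds = (1/11)/(10/11) = 0.1.
False-positive rate = 1 − 0.9 = 0.1; likelihood ratio of a positive = 0.95/0.1 = 9.5.
Target odds: 0.999 ÷ 0.001 = 999.
Need 0.1 × 9.5ⁿ ≥ 999, i.e. 9.5ⁿ ≥ 9990.
9.5⁴ = 8145.0625 falls short of 9990 but 9.5⁵ = 77378.09375 reaches it, so n = 5.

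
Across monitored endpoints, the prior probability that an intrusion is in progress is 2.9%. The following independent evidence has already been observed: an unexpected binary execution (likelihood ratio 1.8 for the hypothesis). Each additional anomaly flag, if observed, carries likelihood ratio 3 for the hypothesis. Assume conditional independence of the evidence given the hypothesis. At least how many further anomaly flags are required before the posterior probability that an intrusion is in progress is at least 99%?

Prior odds = 0.029/0.971 = 29/971.
Bayes factor of the evidence already in hand = 1.8.
Odds after that evidence = (29/971) × 1.8 = 261/4855.
Target odds = 0.99/0.01 = 99.
Need 3ⁿ ≥ 99 ÷ (261/4855) = 53405/29.
3⁶ = 729 falls short of 53405/29 but 3⁷ = 2187 reaches it, so n = 7.

7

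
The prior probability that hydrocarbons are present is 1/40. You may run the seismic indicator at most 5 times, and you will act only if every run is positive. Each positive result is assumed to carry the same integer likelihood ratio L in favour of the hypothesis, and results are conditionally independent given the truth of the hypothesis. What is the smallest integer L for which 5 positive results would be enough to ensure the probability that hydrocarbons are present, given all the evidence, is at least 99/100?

Prior odds = 0.025/0.975 = 1/39.
Target odds = 0.99/0.01 = 99.
Need L⁵ ≥ 99 ÷ (1/39) = 3861.
5⁵ = 3125 < 3861 ≤ 7776 = 6⁵, so L = 6.

6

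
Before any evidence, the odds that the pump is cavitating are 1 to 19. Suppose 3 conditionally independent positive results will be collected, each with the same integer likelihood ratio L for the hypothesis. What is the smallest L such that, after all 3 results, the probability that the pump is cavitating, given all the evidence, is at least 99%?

Prior odds = 1/19.
Target odds = 0.99/0.01 = 99.
Need L³ ≥ 99 ÷ (1/19) = 1881.
12³ = 1728 < 1881 ≤ 2197 = 13³, so L = 13.

13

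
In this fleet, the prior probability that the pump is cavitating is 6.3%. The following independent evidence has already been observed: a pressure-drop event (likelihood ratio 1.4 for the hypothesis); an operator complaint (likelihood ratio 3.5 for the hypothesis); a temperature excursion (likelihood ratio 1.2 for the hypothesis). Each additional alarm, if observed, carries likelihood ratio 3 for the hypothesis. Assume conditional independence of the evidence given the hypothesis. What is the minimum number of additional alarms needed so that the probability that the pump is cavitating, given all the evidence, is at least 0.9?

Prior odds = 0.063/0.937 = 63/937.
Combined Bayes factor of the evidence already in hand = 1.4 × 3.5 × 1.2 = 5.88.
Odds after that evidence = (63/937) × 5.88 = 9261/23425.
Target odds = 0.9/0.1 = 9.
Need 3ⁿ ≥ 9 ÷ (9261/23425) = 23425/1029.
3² = 9 falls short of 23425/1029 but 3³ = 27 reaches it, so n = 3.

3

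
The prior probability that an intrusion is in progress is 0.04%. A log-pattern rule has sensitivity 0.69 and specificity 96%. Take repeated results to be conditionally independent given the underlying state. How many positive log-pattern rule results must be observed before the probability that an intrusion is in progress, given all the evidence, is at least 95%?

4

Prior odds = 0.0004/0.9996 = 1/2499.
False-positive rate = 1 − 0.96 = 0.04; likelihood ratio of a positive = 0.69/0.04 = 17.25.
Target odds: 0.95 ÷ 0.05 = 19.
Require 17.25ⁿ ≥ 19 ÷ (1/2499) = 47481.
17.25³ = 5132.953125 falls short of 47481 but 17.25⁴ = 22667121/256 reaches it, so n = 4.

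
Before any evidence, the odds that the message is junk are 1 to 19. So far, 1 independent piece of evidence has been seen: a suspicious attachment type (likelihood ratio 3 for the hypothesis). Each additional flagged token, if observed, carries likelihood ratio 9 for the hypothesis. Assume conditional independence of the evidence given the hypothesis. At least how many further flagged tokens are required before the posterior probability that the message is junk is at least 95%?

3

Prior odds = 1/19.
Bayes factor of the evidence already in hand = 3.
Odds after that evidence = (1/19) × 3 = 3/19.
Target odds = 0.95/0.05 = 19.
Need 9ⁿ ≥ 19 ÷ (3/19) = 361/3.
9² = 81 falls short of 361/3 but 9³ = 729 reaches it, so n = 3.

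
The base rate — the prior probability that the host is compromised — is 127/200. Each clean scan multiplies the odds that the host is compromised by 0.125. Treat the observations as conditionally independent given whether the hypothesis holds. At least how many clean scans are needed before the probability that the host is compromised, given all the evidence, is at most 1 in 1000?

Prior odds: 0.635 ÷ 0.365 = 127/73.
Likelihood ratio per clean scan = 0.125.
Target odds: 0.001 ÷ 0.999 = 1/999.
Need (127/73) × 0.125ⁿ ≤ 1/999, i.e. 0.125ⁿ ≤ 73/126873.
0.125³ = 0.001953125 is still above 73/126873 but 0.125⁴ = 1/4096 is at or below it, so n = 4.

4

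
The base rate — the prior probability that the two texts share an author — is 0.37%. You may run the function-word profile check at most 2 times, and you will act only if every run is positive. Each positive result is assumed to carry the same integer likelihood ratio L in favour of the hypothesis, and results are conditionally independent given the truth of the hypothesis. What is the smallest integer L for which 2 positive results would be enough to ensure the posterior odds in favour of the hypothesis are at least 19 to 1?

72

Prior odds = 0.0037/0.9963 = 37/9963.
Target odds = 19.
Need L² ≥ 19 ÷ (37/9963) = 189297/37.
71² = 5041 < 189297/37 ≤ 5184 = 72², so L = 72.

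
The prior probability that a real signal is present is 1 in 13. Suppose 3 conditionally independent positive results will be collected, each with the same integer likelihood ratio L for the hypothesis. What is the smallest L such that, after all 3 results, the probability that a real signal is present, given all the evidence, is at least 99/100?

11

Prior odds = (1/13)/(12/13) = 1/12.
Target odds = 0.99/0.01 = 99.
Need L³ ≥ 99 ÷ (1/12) = 1188.
10³ = 1000 < 1188 ≤ 1331 = 11³, so L = 11.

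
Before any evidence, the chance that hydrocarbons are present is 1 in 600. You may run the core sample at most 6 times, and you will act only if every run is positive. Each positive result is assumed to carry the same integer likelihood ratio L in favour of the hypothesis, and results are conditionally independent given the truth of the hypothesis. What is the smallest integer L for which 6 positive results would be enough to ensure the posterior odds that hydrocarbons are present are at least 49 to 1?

6

Prior odds = (1/600)/(599/600) = 1/599.
Target odds = 49.
Need L⁶ ≥ 49 ÷ (1/599) = 29351.
5⁶ = 15625 < 29351 ≤ 46656 = 6⁶, so L = 6.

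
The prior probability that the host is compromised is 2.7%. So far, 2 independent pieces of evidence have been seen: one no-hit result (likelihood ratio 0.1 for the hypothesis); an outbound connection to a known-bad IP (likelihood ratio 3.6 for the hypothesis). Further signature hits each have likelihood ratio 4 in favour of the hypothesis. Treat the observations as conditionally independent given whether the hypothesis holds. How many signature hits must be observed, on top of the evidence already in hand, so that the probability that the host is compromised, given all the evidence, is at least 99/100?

Prior odds = 0.027/0.973 = 27/973.
Combined Bayes factor of the evidence already in hand = 0.1 × 3.6 = 0.36.
Odds after that evidence = (27/973) × 0.36 = 243/24325.
Target odds = 0.99/0.01 = 99.
Need 4ⁿ ≥ 99 ÷ (243/24325) = 267575/27.
4⁶ = 4096 falls short of 267575/27 but 4⁷ = 16384 reaches it, so n = 7.

7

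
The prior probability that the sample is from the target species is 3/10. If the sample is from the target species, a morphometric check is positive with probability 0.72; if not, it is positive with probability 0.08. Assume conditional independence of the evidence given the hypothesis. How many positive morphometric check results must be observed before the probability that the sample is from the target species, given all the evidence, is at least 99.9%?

Prior odds: 0.3 ÷ 0.7 = 3/7.
Likelihood ratio of a positive = 0.72/0.08 = 9.
Target odds: 0.999 ÷ 0.001 = 999.
Require 9ⁿ ≥ 999 ÷ (3/7) = 2331.
9³ = 729 falls short of 2331 but 9⁴ = 6561 reaches it, so n = 4.

4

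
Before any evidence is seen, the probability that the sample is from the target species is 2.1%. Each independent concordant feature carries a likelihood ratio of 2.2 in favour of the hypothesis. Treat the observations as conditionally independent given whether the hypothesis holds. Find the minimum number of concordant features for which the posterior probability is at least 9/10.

Prior odds: 0.021 ÷ 0.979 = 21/979.
Likelihood ratio per concordant feature = 2.2.
Target posterior odds = 0.9/0.1 = 9.
Need (21/979) × 2.2ⁿ ≥ 9, i.e. 2.2ⁿ ≥ 2937/7.
2.2⁷ = 19487171/78125 falls short of 2937/7 but 2.2⁸ = 214358881/390625 reaches it, so n = 8.

8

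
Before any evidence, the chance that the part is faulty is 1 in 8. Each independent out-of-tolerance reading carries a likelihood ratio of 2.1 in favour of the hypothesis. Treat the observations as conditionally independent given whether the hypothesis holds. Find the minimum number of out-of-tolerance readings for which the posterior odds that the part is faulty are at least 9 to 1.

6

Prior odds: 0.125 ÷ 0.875 = 1/7.
Likelihood ratio per out-of-tolerance reading = 2.1.
Target odds = 9.
Require 2.1ⁿ ≥ 9 ÷ (1/7) = 63.
2.1⁵ = 4084101/100000 falls short of 63 but 2.1⁶ = 85766121/1000000 reaches it, so n = 6.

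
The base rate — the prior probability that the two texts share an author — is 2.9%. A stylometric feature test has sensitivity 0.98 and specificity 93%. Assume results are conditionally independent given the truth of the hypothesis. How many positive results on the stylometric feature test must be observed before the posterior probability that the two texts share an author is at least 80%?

Prior odds = 0.029/0.971 = 29/971.
False-positive rate = 1 − 0.93 = 0.07; likelihood ratio of a positive = 0.98/0.07 = 14.
Target posterior odds = 0.8/0.2 = 4.
Require 14ⁿ ≥ 4 ÷ (29/971) = 3884/29.
14¹ = 14 falls short of 3884/29 but 14² = 196 reaches it, so n = 2.

2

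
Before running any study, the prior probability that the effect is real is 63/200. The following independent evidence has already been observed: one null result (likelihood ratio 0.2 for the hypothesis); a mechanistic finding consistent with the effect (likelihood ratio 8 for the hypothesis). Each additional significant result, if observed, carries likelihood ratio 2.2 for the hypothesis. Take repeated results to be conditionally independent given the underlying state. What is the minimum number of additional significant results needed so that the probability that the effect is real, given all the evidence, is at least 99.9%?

10

Prior odds = 0.315/0.685 = 63/137.
Combined Bayes factor of the evidence already in hand = 0.2 × 8 = 1.6.
Odds after that evidence = (63/137) × 1.6 = 504/685.
Target odds = 0.999/0.001 = 999.
Need 2.2ⁿ ≥ 999 ÷ (504/685) = 76035/56.
2.2⁹ ≈1207.27 falls short of 76035/56 but 2.2¹⁰ ≈2655.99 reaches it, so n = 10.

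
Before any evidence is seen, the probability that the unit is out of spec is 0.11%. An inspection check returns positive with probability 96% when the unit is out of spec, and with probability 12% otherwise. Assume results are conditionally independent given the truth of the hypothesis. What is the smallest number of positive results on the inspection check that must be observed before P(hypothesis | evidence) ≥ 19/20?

5

Prior odds = 0.0011/0.9989 = 11/9989.
Likelihood ratio of a positive result = 0.96/0.12 = 8.
Target odds: 0.95 ÷ 0.05 = 19.
Require 8ⁿ ≥ 19 ÷ (11/9989) = 189791/11.
8⁴ = 4096 falls short of 189791/11 but 8⁵ = 32768 reaches it, so n = 5.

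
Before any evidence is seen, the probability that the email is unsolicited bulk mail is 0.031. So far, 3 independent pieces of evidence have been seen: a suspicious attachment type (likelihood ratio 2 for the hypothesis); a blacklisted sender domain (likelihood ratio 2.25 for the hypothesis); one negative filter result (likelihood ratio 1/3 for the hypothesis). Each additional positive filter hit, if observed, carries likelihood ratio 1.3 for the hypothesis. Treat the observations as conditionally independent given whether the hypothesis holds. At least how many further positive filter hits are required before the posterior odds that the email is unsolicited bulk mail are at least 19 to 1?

23

Prior odds = 0.031/0.969 = 31/969.
Combined Bayes factor of the evidence already in hand = 2 × 2.25 × (1/3) = 1.5.
Odds after that evidence = (31/969) × 1.5 = 31/646.
Target odds = 19.
Need 1.3ⁿ ≥ 19 ÷ (31/646) = 12274/31.
1.3²² ≈321.184 falls short of 12274/31 but 1.3²³ ≈417.539 reaches it, so n = 23.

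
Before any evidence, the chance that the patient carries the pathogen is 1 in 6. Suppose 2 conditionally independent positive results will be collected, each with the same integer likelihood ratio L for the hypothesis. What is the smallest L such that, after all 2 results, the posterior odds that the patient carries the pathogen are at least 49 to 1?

16

Prior odds = (1/6)/(5/6) = 0.2.
Target odds = 49.
Need L² ≥ 49 ÷ 0.2 = 245.
15² = 225 < 245 ≤ 256 = 16², so L = 16.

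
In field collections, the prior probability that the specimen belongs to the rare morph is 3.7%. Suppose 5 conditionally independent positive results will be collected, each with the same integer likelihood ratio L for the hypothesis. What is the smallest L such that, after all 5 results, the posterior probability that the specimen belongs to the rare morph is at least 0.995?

Prior odds = 0.037/0.963 = 37/963.
Target odds = 0.995/0.005 = 199.
Need L⁵ ≥ 199 ÷ (37/963) = 191637/37.
5⁵ = 3125 < 191637/37 ≤ 7776 = 6⁵, so L = 6.

6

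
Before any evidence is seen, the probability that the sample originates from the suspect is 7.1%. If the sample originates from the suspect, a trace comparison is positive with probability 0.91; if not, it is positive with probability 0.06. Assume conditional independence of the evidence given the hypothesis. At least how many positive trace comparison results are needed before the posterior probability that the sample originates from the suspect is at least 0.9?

Prior odds: 0.071 ÷ 0.929 = 71/929.
Likelihood ratio of a positive = 0.91/0.06 = 91/6.
Target posterior odds = 0.9/0.1 = 9.
Need (71/929) × (91/6)ⁿ ≥ 9, i.e. (91/6)ⁿ ≥ 8361/71.
(91/6)¹ = 91/6 falls short of 8361/71 but (91/6)² = 8281/36 reaches it, so n = 2.

2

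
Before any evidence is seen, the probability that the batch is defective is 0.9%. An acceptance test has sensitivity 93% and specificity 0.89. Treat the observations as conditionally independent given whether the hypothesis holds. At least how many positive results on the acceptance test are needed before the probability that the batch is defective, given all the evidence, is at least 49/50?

5

Prior odds: 0.009 ÷ 0.991 = 9/991.
False-positive rate = 1 − 0.89 = 0.11; likelihood ratio of a positive = 0.93/0.11 = 93/11.
Target posterior odds = 0.98/0.02 = 49.
Require (93/11)ⁿ ≥ 49 ÷ (9/991) = 48559/9.
(93/11)⁴ = 74805201/14641 falls short of 48559/9 but (93/11)⁵ ≈43196.8 reaches it, so n = 5.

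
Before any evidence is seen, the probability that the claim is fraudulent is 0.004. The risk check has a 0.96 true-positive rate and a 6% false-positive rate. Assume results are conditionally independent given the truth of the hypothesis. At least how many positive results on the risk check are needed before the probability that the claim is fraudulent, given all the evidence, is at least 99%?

4

Prior odds = 0.004/0.996 = 1/249.
Likelihood ratio of a positive result = 0.96/0.06 = 16.
Target odds: 0.99 ÷ 0.01 = 99.
Need (1/249) × 16ⁿ ≥ 99, i.e. 16ⁿ ≥ 24651.
16³ = 4096 falls short of 24651 but 16⁴ = 65536 reaches it, so n = 4.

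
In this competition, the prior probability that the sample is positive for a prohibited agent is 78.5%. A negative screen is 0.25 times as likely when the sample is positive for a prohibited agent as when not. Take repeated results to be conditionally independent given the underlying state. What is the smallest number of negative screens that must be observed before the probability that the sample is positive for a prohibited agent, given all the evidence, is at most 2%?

Prior odds = 0.785/0.215 = 157/43.
Likelihood ratio per negative screen = 0.25.
Target odds: 0.02 ÷ 0.98 = 1/49.
Require 0.25ⁿ ≤ 1/49 ÷ (157/43) = 43/7693.
0.25³ = 0.015625 is still above 43/7693 but 0.25⁴ = 0.00390625 is at or below it, so n = 4.

4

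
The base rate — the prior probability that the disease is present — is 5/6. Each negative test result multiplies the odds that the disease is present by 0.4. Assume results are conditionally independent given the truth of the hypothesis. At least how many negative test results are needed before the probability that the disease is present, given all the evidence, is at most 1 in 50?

7

Prior odds = (5/6)/(1/6) = 5.
Likelihood ratio per negative test result = 0.4.
Target posterior odds = 0.02/0.98 = 1/49.
Need 5 × 0.4ⁿ ≤ 1/49, i.e. 0.4ⁿ ≤ 1/245.
0.4⁶ = 64/15625 is still above 1/245 but 0.4⁷ = 128/78125 is at or below it, so n = 7.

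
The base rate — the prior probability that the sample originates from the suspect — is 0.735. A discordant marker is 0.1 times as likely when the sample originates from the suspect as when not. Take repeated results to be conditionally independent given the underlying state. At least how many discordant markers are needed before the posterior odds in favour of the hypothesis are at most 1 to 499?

4

Prior odds: 0.735 ÷ 0.265 = 147/53.
Likelihood ratio per discordant marker = 0.1.
Target odds = 1/499.
Need (147/53) × 0.1ⁿ ≤ 1/499, i.e. 0.1ⁿ ≤ 53/73353.
0.1³ = 0.001 is still above 53/73353 but 0.1⁴ = 0.0001 is at or below it, so n = 4.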